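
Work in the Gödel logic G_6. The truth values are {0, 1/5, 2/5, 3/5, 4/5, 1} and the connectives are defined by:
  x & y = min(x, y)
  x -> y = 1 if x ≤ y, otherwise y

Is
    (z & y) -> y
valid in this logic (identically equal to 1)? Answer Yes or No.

Yes

At y = 3/5, z = 1/5, for instance:
z & y = 1/5 & 3/5 = 1/5
(z & y) -> y = 1/5 -> 3/5 = 1
and checking the remaining 35 assignments likewise gives ≥ 1 in every case.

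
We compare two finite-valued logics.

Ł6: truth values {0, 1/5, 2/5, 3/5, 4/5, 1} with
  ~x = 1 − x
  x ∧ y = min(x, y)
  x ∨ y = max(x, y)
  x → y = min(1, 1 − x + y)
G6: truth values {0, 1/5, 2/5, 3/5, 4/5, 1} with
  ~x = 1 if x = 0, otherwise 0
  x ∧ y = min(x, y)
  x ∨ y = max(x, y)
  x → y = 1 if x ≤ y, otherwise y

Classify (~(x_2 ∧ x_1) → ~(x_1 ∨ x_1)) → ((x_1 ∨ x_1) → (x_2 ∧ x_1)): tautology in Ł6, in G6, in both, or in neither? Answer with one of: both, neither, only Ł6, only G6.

only Ł6

In Ł6: every assignment gives 1 — tautology.
In G6: at x_1 = 2/5, x_2 = 1/5 the value is 1/5 — not a tautology.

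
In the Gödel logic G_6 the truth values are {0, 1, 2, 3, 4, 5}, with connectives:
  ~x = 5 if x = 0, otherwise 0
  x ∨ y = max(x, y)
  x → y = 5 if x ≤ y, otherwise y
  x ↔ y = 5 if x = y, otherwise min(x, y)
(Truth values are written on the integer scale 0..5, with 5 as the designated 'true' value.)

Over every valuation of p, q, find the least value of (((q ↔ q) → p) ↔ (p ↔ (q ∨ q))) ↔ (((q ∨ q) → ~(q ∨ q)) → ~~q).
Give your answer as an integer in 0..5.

Take p = 1, q = 1:
q ↔ q = 1 ↔ 1 = 5
(q ↔ q) → p = 5 → 1 = 1
q ∨ q = 1 ∨ 1 = 1
p ↔ (q ∨ q) = 1 ↔ 1 = 5
((q ↔ q) → p) ↔ (p ↔ (q ∨ q)) = 1 ↔ 5 = 1
q ∨ q = 1 ∨ 1 = 1
q ∨ q = 1 ∨ 1 = 1
~(q ∨ q) = ~1 = 0
(q ∨ q) → ~(q ∨ q) = 1 → 0 = 0
~q = ~1 = 0
~~q = ~0 = 5
((q ∨ q) → ~(q ∨ q)) → ~~q = 0 → 5 = 5
(((q ↔ q) → p) ↔ (p ↔ (q ∨ q))) ↔ (((q ∨ q) → ~(q ∨ q)) → ~~q) = 1 ↔ 5 = 1
No assignment yields a value below 1, so this is the minimum.

1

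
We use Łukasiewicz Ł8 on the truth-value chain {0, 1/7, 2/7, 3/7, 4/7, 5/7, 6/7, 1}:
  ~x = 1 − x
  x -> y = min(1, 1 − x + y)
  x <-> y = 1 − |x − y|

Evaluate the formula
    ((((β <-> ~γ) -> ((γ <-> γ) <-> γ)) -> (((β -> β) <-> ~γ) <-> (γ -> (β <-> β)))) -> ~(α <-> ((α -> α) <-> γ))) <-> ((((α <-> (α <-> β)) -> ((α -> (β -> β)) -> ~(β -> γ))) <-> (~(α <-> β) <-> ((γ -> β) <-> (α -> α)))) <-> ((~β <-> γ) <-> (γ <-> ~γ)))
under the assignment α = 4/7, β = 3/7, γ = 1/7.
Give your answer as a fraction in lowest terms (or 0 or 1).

4/7

~γ = ~1/7 = 6/7
β <-> ~γ = 3/7 <-> 6/7 = 4/7
γ <-> γ = 1/7 <-> 1/7 = 1
(γ <-> γ) <-> γ = 1 <-> 1/7 = 1/7
(β <-> ~γ) -> ((γ <-> γ) <-> γ) = 4/7 -> 1/7 = 4/7
β -> β = 3/7 -> 3/7 = 1
~γ = ~1/7 = 6/7
(β -> β) <-> ~γ = 1 <-> 6/7 = 6/7
β <-> β = 3/7 <-> 3/7 = 1
γ -> (β <-> β) = 1/7 -> 1 = 1
((β -> β) <-> ~γ) <-> (γ -> (β <-> β)) = 6/7 <-> 1 = 6/7
((β <-> ~γ) -> ((γ <-> γ) <-> γ)) -> (((β -> β) <-> ~γ) <-> (γ -> (β <-> β))) = 4/7 -> 6/7 = 1
α -> α = 4/7 -> 4/7 = 1
(α -> α) <-> γ = 1 <-> 1/7 = 1/7
α <-> ((α -> α) <-> γ) = 4/7 <-> 1/7 = 4/7
~(α <-> ((α -> α) <-> γ)) = ~4/7 = 3/7
(((β <-> ~γ) -> ((γ <-> γ) <-> γ)) -> (((β -> β) <-> ~γ) <-> (γ -> (β <-> β)))) -> ~(α <-> ((α -> α) <-> γ)) = 1 -> 3/7 = 3/7
α <-> β = 4/7 <-> 3/7 = 6/7
α <-> (α <-> β) = 4/7 <-> 6/7 = 5/7
β -> β = 3/7 -> 3/7 = 1
α -> (β -> β) = 4/7 -> 1 = 1
β -> γ = 3/7 -> 1/7 = 5/7
~(β -> γ) = ~5/7 = 2/7
(α -> (β -> β)) -> ~(β -> γ) = 1 -> 2/7 = 2/7
(α <-> (α <-> β)) -> ((α -> (β -> β)) -> ~(β -> γ)) = 5/7 -> 2/7 = 4/7
α <-> β = 4/7 <-> 3/7 = 6/7
~(α <-> β) = ~6/7 = 1/7
γ -> β = 1/7 -> 3/7 = 1
α -> α = 4/7 -> 4/7 = 1
(γ -> β) <-> (α -> α) = 1 <-> 1 = 1
~(α <-> β) <-> ((γ -> β) <-> (α -> α)) = 1/7 <-> 1 = 1/7
((α <-> (α <-> β)) -> ((α -> (β -> β)) -> ~(β -> γ))) <-> (~(α <-> β) <-> ((γ -> β) <-> (α -> α))) = 4/7 <-> 1/7 = 4/7
~β = ~3/7 = 4/7
~β <-> γ = 4/7 <-> 1/7 = 4/7
~γ = ~1/7 = 6/7
γ <-> ~γ = 1/7 <-> 6/7 = 2/7
(~β <-> γ) <-> (γ <-> ~γ) = 4/7 <-> 2/7 = 5/7
(((α <-> (α <-> β)) -> ((α -> (β -> β)) -> ~(β -> γ))) <-> (~(α <-> β) <-> ((γ -> β) <-> (α -> α)))) <-> ((~β <-> γ) <-> (γ <-> ~γ)) = 4/7 <-> 5/7 = 6/7
((((β <-> ~γ) -> ((γ <-> γ) <-> γ)) -> (((β -> β) <-> ~γ) <-> (γ -> (β <-> β)))) -> ~(α <-> ((α -> α) <-> γ))) <-> ((((α <-> (α <-> β)) -> ((α -> (β -> β)) -> ~(β -> γ))) <-> (~(α <-> β) <-> ((γ -> β) <-> (α -> α)))) <-> ((~β <-> γ) <-> (γ <-> ~γ))) = 3/7 <-> 6/7 = 4/7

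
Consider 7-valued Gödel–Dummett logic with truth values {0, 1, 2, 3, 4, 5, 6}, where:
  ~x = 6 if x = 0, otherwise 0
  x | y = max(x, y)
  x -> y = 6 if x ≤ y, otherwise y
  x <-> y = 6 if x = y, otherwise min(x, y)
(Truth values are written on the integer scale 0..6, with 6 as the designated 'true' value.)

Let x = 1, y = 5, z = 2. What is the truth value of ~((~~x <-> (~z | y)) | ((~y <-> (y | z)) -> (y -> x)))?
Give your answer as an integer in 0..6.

~x = ~1 = 0
~~x = ~0 = 6
~z = ~2 = 0
~z | y = 0 | 5 = 5
~~x <-> (~z | y) = 6 <-> 5 = 5
~y = ~5 = 0
y | z = 5 | 2 = 5
~y <-> (y | z) = 0 <-> 5 = 0
y -> x = 5 -> 1 = 1
(~y <-> (y | z)) -> (y -> x) = 0 -> 1 = 6
(~~x <-> (~z | y)) | ((~y <-> (y | z)) -> (y -> x)) = 5 | 6 = 6
~((~~x <-> (~z | y)) | ((~y <-> (y | z)) -> (y -> x))) = ~6 = 0

0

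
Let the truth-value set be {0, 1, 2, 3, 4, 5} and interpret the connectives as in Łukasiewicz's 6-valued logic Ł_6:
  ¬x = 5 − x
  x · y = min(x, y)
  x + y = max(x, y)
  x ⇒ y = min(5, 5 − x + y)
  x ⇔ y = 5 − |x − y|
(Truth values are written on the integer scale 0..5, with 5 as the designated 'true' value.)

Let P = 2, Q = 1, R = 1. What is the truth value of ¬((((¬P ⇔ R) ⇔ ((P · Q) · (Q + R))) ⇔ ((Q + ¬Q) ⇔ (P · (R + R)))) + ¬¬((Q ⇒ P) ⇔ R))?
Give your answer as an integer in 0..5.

¬P = ¬2 = 3
¬P ⇔ R = 3 ⇔ 1 = 3
P · Q = 2 · 1 = 1
Q + R = 1 + 1 = 1
(P · Q) · (Q + R) = 1 · 1 = 1
(¬P ⇔ R) ⇔ ((P · Q) · (Q + R)) = 3 ⇔ 1 = 3
¬Q = ¬1 = 4
Q + ¬Q = 1 + 4 = 4
R + R = 1 + 1 = 1
P · (R + R) = 2 · 1 = 1
(Q + ¬Q) ⇔ (P · (R + R)) = 4 ⇔ 1 = 2
((¬P ⇔ R) ⇔ ((P · Q) · (Q + R))) ⇔ ((Q + ¬Q) ⇔ (P · (R + R))) = 3 ⇔ 2 = 4
Q ⇒ P = 1 ⇒ 2 = 5
(Q ⇒ P) ⇔ R = 5 ⇔ 1 = 1
¬((Q ⇒ P) ⇔ R) = ¬1 = 4
¬¬((Q ⇒ P) ⇔ R) = ¬4 = 1
(((¬P ⇔ R) ⇔ ((P · Q) · (Q + R))) ⇔ ((Q + ¬Q) ⇔ (P · (R + R)))) + ¬¬((Q ⇒ P) ⇔ R) = 4 + 1 = 4
¬((((¬P ⇔ R) ⇔ ((P · Q) · (Q + R))) ⇔ ((Q + ¬Q) ⇔ (P · (R + R)))) + ¬¬((Q ⇒ P) ⇔ R)) = ¬4 = 1

1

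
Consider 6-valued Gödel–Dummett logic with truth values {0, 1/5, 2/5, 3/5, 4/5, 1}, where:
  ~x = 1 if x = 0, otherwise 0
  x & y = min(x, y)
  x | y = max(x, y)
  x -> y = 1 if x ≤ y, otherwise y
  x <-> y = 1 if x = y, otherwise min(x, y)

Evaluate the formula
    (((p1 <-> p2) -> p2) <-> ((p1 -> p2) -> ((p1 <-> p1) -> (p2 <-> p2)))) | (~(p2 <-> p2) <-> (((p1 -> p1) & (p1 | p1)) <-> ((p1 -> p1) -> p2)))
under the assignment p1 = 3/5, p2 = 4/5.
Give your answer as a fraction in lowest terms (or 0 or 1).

p1 <-> p2 = 3/5 <-> 4/5 = 3/5
(p1 <-> p2) -> p2 = 3/5 -> 4/5 = 1
p1 -> p2 = 3/5 -> 4/5 = 1
p1 <-> p1 = 3/5 <-> 3/5 = 1
p2 <-> p2 = 4/5 <-> 4/5 = 1
(p1 <-> p1) -> (p2 <-> p2) = 1 -> 1 = 1
(p1 -> p2) -> ((p1 <-> p1) -> (p2 <-> p2)) = 1 -> 1 = 1
((p1 <-> p2) -> p2) <-> ((p1 -> p2) -> ((p1 <-> p1) -> (p2 <-> p2))) = 1 <-> 1 = 1
p2 <-> p2 = 4/5 <-> 4/5 = 1
~(p2 <-> p2) = ~1 = 0
p1 -> p1 = 3/5 -> 3/5 = 1
p1 | p1 = 3/5 | 3/5 = 3/5
(p1 -> p1) & (p1 | p1) = 1 & 3/5 = 3/5
p1 -> p1 = 3/5 -> 3/5 = 1
(p1 -> p1) -> p2 = 1 -> 4/5 = 4/5
((p1 -> p1) & (p1 | p1)) <-> ((p1 -> p1) -> p2) = 3/5 <-> 4/5 = 3/5
~(p2 <-> p2) <-> (((p1 -> p1) & (p1 | p1)) <-> ((p1 -> p1) -> p2)) = 0 <-> 3/5 = 0
(((p1 <-> p2) -> p2) <-> ((p1 -> p2) -> ((p1 <-> p1) -> (p2 <-> p2)))) | (~(p2 <-> p2) <-> (((p1 -> p1) & (p1 | p1)) <-> ((p1 -> p1) -> p2))) = 1 | 0 = 1

1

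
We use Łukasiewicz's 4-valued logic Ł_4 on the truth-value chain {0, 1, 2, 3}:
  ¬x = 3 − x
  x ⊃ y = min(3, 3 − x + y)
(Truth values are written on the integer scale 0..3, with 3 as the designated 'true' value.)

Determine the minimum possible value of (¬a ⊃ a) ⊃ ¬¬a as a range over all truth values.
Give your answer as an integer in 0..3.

Take a = 1:
¬a = ¬1 = 2
¬a ⊃ a = 2 ⊃ 1 = 2
¬a = ¬1 = 2
¬¬a = ¬2 = 1
(¬a ⊃ a) ⊃ ¬¬a = 2 ⊃ 1 = 2
No assignment yields a value below 2, so this is the minimum.

2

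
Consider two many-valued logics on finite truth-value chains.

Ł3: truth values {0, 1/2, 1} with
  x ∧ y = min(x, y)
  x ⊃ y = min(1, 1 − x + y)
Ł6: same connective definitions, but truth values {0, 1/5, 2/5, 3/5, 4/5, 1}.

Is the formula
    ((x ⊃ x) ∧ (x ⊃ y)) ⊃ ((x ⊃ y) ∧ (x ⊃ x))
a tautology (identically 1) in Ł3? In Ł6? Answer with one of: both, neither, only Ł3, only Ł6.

both

In Ł3: every assignment gives 1 — tautology.
In Ł6: every assignment gives 1 — tautology.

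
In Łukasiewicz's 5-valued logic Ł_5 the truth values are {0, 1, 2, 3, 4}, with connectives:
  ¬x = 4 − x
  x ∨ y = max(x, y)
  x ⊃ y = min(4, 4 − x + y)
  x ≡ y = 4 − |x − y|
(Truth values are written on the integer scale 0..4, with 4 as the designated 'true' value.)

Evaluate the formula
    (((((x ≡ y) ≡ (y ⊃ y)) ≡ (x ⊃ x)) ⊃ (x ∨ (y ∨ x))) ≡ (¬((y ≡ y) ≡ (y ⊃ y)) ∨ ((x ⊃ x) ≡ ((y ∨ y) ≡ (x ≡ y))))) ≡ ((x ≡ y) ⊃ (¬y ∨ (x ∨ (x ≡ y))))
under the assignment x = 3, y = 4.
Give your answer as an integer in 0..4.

x ≡ y = 3 ≡ 4 = 3
y ⊃ y = 4 ⊃ 4 = 4
(x ≡ y) ≡ (y ⊃ y) = 3 ≡ 4 = 3
x ⊃ x = 3 ⊃ 3 = 4
((x ≡ y) ≡ (y ⊃ y)) ≡ (x ⊃ x) = 3 ≡ 4 = 3
y ∨ x = 4 ∨ 3 = 4
x ∨ (y ∨ x) = 3 ∨ 4 = 4
(((x ≡ y) ≡ (y ⊃ y)) ≡ (x ⊃ x)) ⊃ (x ∨ (y ∨ x)) = 3 ⊃ 4 = 4
y ≡ y = 4 ≡ 4 = 4
y ⊃ y = 4 ⊃ 4 = 4
(y ≡ y) ≡ (y ⊃ y) = 4 ≡ 4 = 4
¬((y ≡ y) ≡ (y ⊃ y)) = ¬4 = 0
x ⊃ x = 3 ⊃ 3 = 4
y ∨ y = 4 ∨ 4 = 4
x ≡ y = 3 ≡ 4 = 3
(y ∨ y) ≡ (x ≡ y) = 4 ≡ 3 = 3
(x ⊃ x) ≡ ((y ∨ y) ≡ (x ≡ y)) = 4 ≡ 3 = 3
¬((y ≡ y) ≡ (y ⊃ y)) ∨ ((x ⊃ x) ≡ ((y ∨ y) ≡ (x ≡ y))) = 0 ∨ 3 = 3
((((x ≡ y) ≡ (y ⊃ y)) ≡ (x ⊃ x)) ⊃ (x ∨ (y ∨ x))) ≡ (¬((y ≡ y) ≡ (y ⊃ y)) ∨ ((x ⊃ x) ≡ ((y ∨ y) ≡ (x ≡ y)))) = 4 ≡ 3 = 3
x ≡ y = 3 ≡ 4 = 3
¬y = ¬4 = 0
x ≡ y = 3 ≡ 4 = 3
x ∨ (x ≡ y) = 3 ∨ 3 = 3
¬y ∨ (x ∨ (x ≡ y)) = 0 ∨ 3 = 3
(x ≡ y) ⊃ (¬y ∨ (x ∨ (x ≡ y))) = 3 ⊃ 3 = 4
(((((x ≡ y) ≡ (y ⊃ y)) ≡ (x ⊃ x)) ⊃ (x ∨ (y ∨ x))) ≡ (¬((y ≡ y) ≡ (y ⊃ y)) ∨ ((x ⊃ x) ≡ ((y ∨ y) ≡ (x ≡ y))))) ≡ ((x ≡ y) ⊃ (¬y ∨ (x ∨ (x ≡ y)))) = 3 ≡ 4 = 3

3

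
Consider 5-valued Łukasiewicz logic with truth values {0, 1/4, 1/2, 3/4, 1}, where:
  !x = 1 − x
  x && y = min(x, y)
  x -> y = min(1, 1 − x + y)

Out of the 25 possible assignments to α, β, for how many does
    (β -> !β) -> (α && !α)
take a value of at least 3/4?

8

value 1: 6 assignments (counts)
value 3/4: 2 assignments (counts)
value 1/2: 5 assignments
value 1/4: 6 assignments
value 0: 6 assignments
So 8 of the 25 assignments meet the threshold.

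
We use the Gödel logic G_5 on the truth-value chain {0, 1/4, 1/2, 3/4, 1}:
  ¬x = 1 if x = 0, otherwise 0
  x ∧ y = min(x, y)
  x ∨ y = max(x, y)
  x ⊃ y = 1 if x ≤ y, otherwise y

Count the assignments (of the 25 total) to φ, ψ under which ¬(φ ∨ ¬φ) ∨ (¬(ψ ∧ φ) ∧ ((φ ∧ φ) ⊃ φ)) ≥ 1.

9

value 1: 9 assignments (counts)
value 0: 16 assignments
So 9 of the 25 assignments meet the threshold.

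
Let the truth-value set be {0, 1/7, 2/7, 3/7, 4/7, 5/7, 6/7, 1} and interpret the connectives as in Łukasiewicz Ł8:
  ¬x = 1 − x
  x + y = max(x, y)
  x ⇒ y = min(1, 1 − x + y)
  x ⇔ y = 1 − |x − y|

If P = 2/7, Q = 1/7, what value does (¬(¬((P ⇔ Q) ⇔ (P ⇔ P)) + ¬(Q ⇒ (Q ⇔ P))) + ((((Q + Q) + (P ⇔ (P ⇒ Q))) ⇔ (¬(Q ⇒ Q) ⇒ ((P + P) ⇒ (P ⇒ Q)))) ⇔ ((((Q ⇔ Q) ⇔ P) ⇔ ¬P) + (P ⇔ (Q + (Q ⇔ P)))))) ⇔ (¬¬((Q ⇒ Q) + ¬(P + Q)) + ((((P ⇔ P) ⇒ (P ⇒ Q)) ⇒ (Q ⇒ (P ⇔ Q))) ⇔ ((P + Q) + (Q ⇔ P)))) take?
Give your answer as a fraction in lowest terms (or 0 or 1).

6/7

P ⇔ Q = 2/7 ⇔ 1/7 = 6/7
P ⇔ P = 2/7 ⇔ 2/7 = 1
(P ⇔ Q) ⇔ (P ⇔ P) = 6/7 ⇔ 1 = 6/7
¬((P ⇔ Q) ⇔ (P ⇔ P)) = ¬6/7 = 1/7
Q ⇔ P = 1/7 ⇔ 2/7 = 6/7
Q ⇒ (Q ⇔ P) = 1/7 ⇒ 6/7 = 1
¬(Q ⇒ (Q ⇔ P)) = ¬1 = 0
¬((P ⇔ Q) ⇔ (P ⇔ P)) + ¬(Q ⇒ (Q ⇔ P)) = 1/7 + 0 = 1/7
¬(¬((P ⇔ Q) ⇔ (P ⇔ P)) + ¬(Q ⇒ (Q ⇔ P))) = ¬1/7 = 6/7
Q + Q = 1/7 + 1/7 = 1/7
P ⇒ Q = 2/7 ⇒ 1/7 = 6/7
P ⇔ (P ⇒ Q) = 2/7 ⇔ 6/7 = 3/7
(Q + Q) + (P ⇔ (P ⇒ Q)) = 1/7 + 3/7 = 3/7
Q ⇒ Q = 1/7 ⇒ 1/7 = 1
¬(Q ⇒ Q) = ¬1 = 0
P + P = 2/7 + 2/7 = 2/7
P ⇒ Q = 2/7 ⇒ 1/7 = 6/7
(P + P) ⇒ (P ⇒ Q) = 2/7 ⇒ 6/7 = 1
¬(Q ⇒ Q) ⇒ ((P + P) ⇒ (P ⇒ Q)) = 0 ⇒ 1 = 1
((Q + Q) + (P ⇔ (P ⇒ Q))) ⇔ (¬(Q ⇒ Q) ⇒ ((P + P) ⇒ (P ⇒ Q))) = 3/7 ⇔ 1 = 3/7
Q ⇔ Q = 1/7 ⇔ 1/7 = 1
(Q ⇔ Q) ⇔ P = 1 ⇔ 2/7 = 2/7
¬P = ¬2/7 = 5/7
((Q ⇔ Q) ⇔ P) ⇔ ¬P = 2/7 ⇔ 5/7 = 4/7
Q ⇔ P = 1/7 ⇔ 2/7 = 6/7
Q + (Q ⇔ P) = 1/7 + 6/7 = 6/7
P ⇔ (Q + (Q ⇔ P)) = 2/7 ⇔ 6/7 = 3/7
(((Q ⇔ Q) ⇔ P) ⇔ ¬P) + (P ⇔ (Q + (Q ⇔ P))) = 4/7 + 3/7 = 4/7
(((Q + Q) + (P ⇔ (P ⇒ Q))) ⇔ (¬(Q ⇒ Q) ⇒ ((P + P) ⇒ (P ⇒ Q)))) ⇔ ((((Q ⇔ Q) ⇔ P) ⇔ ¬P) + (P ⇔ (Q + (Q ⇔ P)))) = 3/7 ⇔ 4/7 = 6/7
¬(¬((P ⇔ Q) ⇔ (P ⇔ P)) + ¬(Q ⇒ (Q ⇔ P))) + ((((Q + Q) + (P ⇔ (P ⇒ Q))) ⇔ (¬(Q ⇒ Q) ⇒ ((P + P) ⇒ (P ⇒ Q)))) ⇔ ((((Q ⇔ Q) ⇔ P) ⇔ ¬P) + (P ⇔ (Q + (Q ⇔ P))))) = 6/7 + 6/7 = 6/7
Q ⇒ Q = 1/7 ⇒ 1/7 = 1
P + Q = 2/7 + 1/7 = 2/7
¬(P + Q) = ¬2/7 = 5/7
(Q ⇒ Q) + ¬(P + Q) = 1 + 5/7 = 1
¬((Q ⇒ Q) + ¬(P + Q)) = ¬1 = 0
¬¬((Q ⇒ Q) + ¬(P + Q)) = ¬0 = 1
P ⇔ P = 2/7 ⇔ 2/7 = 1
P ⇒ Q = 2/7 ⇒ 1/7 = 6/7
(P ⇔ P) ⇒ (P ⇒ Q) = 1 ⇒ 6/7 = 6/7
P ⇔ Q = 2/7 ⇔ 1/7 = 6/7
Q ⇒ (P ⇔ Q) = 1/7 ⇒ 6/7 = 1
((P ⇔ P) ⇒ (P ⇒ Q)) ⇒ (Q ⇒ (P ⇔ Q)) = 6/7 ⇒ 1 = 1
P + Q = 2/7 + 1/7 = 2/7
Q ⇔ P = 1/7 ⇔ 2/7 = 6/7
(P + Q) + (Q ⇔ P) = 2/7 + 6/7 = 6/7
(((P ⇔ P) ⇒ (P ⇒ Q)) ⇒ (Q ⇒ (P ⇔ Q))) ⇔ ((P + Q) + (Q ⇔ P)) = 1 ⇔ 6/7 = 6/7
¬¬((Q ⇒ Q) + ¬(P + Q)) + ((((P ⇔ P) ⇒ (P ⇒ Q)) ⇒ (Q ⇒ (P ⇔ Q))) ⇔ ((P + Q) + (Q ⇔ P))) = 1 + 6/7 = 1
(¬(¬((P ⇔ Q) ⇔ (P ⇔ P)) + ¬(Q ⇒ (Q ⇔ P))) + ((((Q + Q) + (P ⇔ (P ⇒ Q))) ⇔ (¬(Q ⇒ Q) ⇒ ((P + P) ⇒ (P ⇒ Q)))) ⇔ ((((Q ⇔ Q) ⇔ P) ⇔ ¬P) + (P ⇔ (Q + (Q ⇔ P)))))) ⇔ (¬¬((Q ⇒ Q) + ¬(P + Q)) + ((((P ⇔ P) ⇒ (P ⇒ Q)) ⇒ (Q ⇒ (P ⇔ Q))) ⇔ ((P + Q) + (Q ⇔ P)))) = 6/7 ⇔ 1 = 6/7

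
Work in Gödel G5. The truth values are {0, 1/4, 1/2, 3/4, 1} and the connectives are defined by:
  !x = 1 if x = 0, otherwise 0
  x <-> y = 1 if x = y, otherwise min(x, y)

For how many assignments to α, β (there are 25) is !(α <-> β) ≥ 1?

8

value 1: 8 assignments (counts)
value 0: 17 assignments
So 8 of the 25 assignments meet the threshold.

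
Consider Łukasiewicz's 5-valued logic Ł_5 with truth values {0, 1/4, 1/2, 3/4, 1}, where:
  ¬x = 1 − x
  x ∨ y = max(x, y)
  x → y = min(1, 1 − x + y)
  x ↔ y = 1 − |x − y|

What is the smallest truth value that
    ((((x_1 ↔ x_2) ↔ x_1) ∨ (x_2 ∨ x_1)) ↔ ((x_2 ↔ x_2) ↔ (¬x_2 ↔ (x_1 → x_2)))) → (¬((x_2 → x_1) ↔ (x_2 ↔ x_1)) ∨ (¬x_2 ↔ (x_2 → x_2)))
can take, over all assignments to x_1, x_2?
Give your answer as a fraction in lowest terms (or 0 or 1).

1/2

Take x_1 = 0, x_2 = 1/2:
x_1 ↔ x_2 = 0 ↔ 1/2 = 1/2
(x_1 ↔ x_2) ↔ x_1 = 1/2 ↔ 0 = 1/2
x_2 ∨ x_1 = 1/2 ∨ 0 = 1/2
((x_1 ↔ x_2) ↔ x_1) ∨ (x_2 ∨ x_1) = 1/2 ∨ 1/2 = 1/2
x_2 ↔ x_2 = 1/2 ↔ 1/2 = 1
¬x_2 = ¬1/2 = 1/2
x_1 → x_2 = 0 → 1/2 = 1
¬x_2 ↔ (x_1 → x_2) = 1/2 ↔ 1 = 1/2
(x_2 ↔ x_2) ↔ (¬x_2 ↔ (x_1 → x_2)) = 1 ↔ 1/2 = 1/2
(((x_1 ↔ x_2) ↔ x_1) ∨ (x_2 ∨ x_1)) ↔ ((x_2 ↔ x_2) ↔ (¬x_2 ↔ (x_1 → x_2))) = 1/2 ↔ 1/2 = 1
x_2 → x_1 = 1/2 → 0 = 1/2
x_2 ↔ x_1 = 1/2 ↔ 0 = 1/2
(x_2 → x_1) ↔ (x_2 ↔ x_1) = 1/2 ↔ 1/2 = 1
¬((x_2 → x_1) ↔ (x_2 ↔ x_1)) = ¬1 = 0
¬x_2 = ¬1/2 = 1/2
x_2 → x_2 = 1/2 → 1/2 = 1
¬x_2 ↔ (x_2 → x_2) = 1/2 ↔ 1 = 1/2
¬((x_2 → x_1) ↔ (x_2 ↔ x_1)) ∨ (¬x_2 ↔ (x_2 → x_2)) = 0 ∨ 1/2 = 1/2
((((x_1 ↔ x_2) ↔ x_1) ∨ (x_2 ∨ x_1)) ↔ ((x_2 ↔ x_2) ↔ (¬x_2 ↔ (x_1 → x_2)))) → (¬((x_2 → x_1) ↔ (x_2 ↔ x_1)) ∨ (¬x_2 ↔ (x_2 → x_2))) = 1 → 1/2 = 1/2
No assignment yields a value below 1/2, so this is the minimum.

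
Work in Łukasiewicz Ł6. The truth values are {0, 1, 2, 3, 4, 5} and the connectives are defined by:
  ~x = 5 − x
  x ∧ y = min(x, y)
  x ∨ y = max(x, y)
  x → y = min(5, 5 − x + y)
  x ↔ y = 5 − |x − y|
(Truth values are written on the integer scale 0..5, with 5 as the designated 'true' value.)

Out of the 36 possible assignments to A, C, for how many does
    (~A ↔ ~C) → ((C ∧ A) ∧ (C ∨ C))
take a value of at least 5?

11

value 5: 11 assignments (counts)
value 4: 9 assignments
value 3: 7 assignments
value 2: 5 assignments
value 1: 3 assignments
value 0: 1 assignment
So 11 of the 36 assignments meet the threshold.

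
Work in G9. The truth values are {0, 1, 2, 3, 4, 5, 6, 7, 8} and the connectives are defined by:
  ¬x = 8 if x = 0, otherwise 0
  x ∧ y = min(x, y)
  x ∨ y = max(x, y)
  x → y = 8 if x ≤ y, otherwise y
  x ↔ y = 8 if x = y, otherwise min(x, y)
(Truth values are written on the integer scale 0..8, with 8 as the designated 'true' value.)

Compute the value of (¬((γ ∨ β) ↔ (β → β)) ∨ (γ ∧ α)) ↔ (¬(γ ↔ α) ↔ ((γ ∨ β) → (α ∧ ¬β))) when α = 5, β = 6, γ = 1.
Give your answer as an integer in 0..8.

γ ∨ β = 1 ∨ 6 = 6
β → β = 6 → 6 = 8
(γ ∨ β) ↔ (β → β) = 6 ↔ 8 = 6
¬((γ ∨ β) ↔ (β → β)) = ¬6 = 0
γ ∧ α = 1 ∧ 5 = 1
¬((γ ∨ β) ↔ (β → β)) ∨ (γ ∧ α) = 0 ∨ 1 = 1
γ ↔ α = 1 ↔ 5 = 1
¬(γ ↔ α) = ¬1 = 0
γ ∨ β = 1 ∨ 6 = 6
¬β = ¬6 = 0
α ∧ ¬β = 5 ∧ 0 = 0
(γ ∨ β) → (α ∧ ¬β) = 6 → 0 = 0
¬(γ ↔ α) ↔ ((γ ∨ β) → (α ∧ ¬β)) = 0 ↔ 0 = 8
(¬((γ ∨ β) ↔ (β → β)) ∨ (γ ∧ α)) ↔ (¬(γ ↔ α) ↔ ((γ ∨ β) → (α ∧ ¬β))) = 1 ↔ 8 = 1

1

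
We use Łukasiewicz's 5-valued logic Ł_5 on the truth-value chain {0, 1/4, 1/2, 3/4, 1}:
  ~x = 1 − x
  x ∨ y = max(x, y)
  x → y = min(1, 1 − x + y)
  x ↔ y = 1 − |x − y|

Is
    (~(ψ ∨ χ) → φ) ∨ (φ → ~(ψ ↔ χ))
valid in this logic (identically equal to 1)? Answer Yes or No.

Counterexample: take φ = 1/4, ψ = 0, χ = 0.
ψ ∨ χ = 0 ∨ 0 = 0
~(ψ ∨ χ) = ~0 = 1
~(ψ ∨ χ) → φ = 1 → 1/4 = 1/4
ψ ↔ χ = 0 ↔ 0 = 1
~(ψ ↔ χ) = ~1 = 0
φ → ~(ψ ↔ χ) = 1/4 → 0 = 3/4
(~(ψ ∨ χ) → φ) ∨ (φ → ~(ψ ↔ χ)) = 1/4 ∨ 3/4 = 3/4
This gives 3/4 ≠ 1.

No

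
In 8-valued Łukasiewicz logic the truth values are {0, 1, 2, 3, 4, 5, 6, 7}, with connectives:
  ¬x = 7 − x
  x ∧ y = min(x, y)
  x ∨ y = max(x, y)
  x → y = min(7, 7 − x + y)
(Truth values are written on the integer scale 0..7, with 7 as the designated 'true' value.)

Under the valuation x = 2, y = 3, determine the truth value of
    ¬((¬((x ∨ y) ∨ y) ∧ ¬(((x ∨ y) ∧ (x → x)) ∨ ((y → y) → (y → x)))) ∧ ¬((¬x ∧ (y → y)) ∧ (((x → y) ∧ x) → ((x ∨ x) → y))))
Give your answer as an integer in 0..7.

6

x ∨ y = 2 ∨ 3 = 3
(x ∨ y) ∨ y = 3 ∨ 3 = 3
¬((x ∨ y) ∨ y) = ¬3 = 4
x ∨ y = 2 ∨ 3 = 3
x → x = 2 → 2 = 7
(x ∨ y) ∧ (x → x) = 3 ∧ 7 = 3
y → y = 3 → 3 = 7
y → x = 3 → 2 = 6
(y → y) → (y → x) = 7 → 6 = 6
((x ∨ y) ∧ (x → x)) ∨ ((y → y) → (y → x)) = 3 ∨ 6 = 6
¬(((x ∨ y) ∧ (x → x)) ∨ ((y → y) → (y → x))) = ¬6 = 1
¬((x ∨ y) ∨ y) ∧ ¬(((x ∨ y) ∧ (x → x)) ∨ ((y → y) → (y → x))) = 4 ∧ 1 = 1
¬x = ¬2 = 5
y → y = 3 → 3 = 7
¬x ∧ (y → y) = 5 ∧ 7 = 5
x → y = 2 → 3 = 7
(x → y) ∧ x = 7 ∧ 2 = 2
x ∨ x = 2 ∨ 2 = 2
(x ∨ x) → y = 2 → 3 = 7
((x → y) ∧ x) → ((x ∨ x) → y) = 2 → 7 = 7
(¬x ∧ (y → y)) ∧ (((x → y) ∧ x) → ((x ∨ x) → y)) = 5 ∧ 7 = 5
¬((¬x ∧ (y → y)) ∧ (((x → y) ∧ x) → ((x ∨ x) → y))) = ¬5 = 2
(¬((x ∨ y) ∨ y) ∧ ¬(((x ∨ y) ∧ (x → x)) ∨ ((y → y) → (y → x)))) ∧ ¬((¬x ∧ (y → y)) ∧ (((x → y) ∧ x) → ((x ∨ x) → y))) = 1 ∧ 2 = 1
¬((¬((x ∨ y) ∨ y) ∧ ¬(((x ∨ y) ∧ (x → x)) ∨ ((y → y) → (y → x)))) ∧ ¬((¬x ∧ (y → y)) ∧ (((x → y) ∧ x) → ((x ∨ x) → y)))) = ¬1 = 6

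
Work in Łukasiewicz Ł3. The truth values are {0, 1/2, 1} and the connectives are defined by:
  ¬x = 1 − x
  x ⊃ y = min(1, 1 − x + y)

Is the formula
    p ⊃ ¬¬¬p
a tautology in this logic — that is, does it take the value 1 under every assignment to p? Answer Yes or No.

Counterexample: take p = 1.
¬p = ¬1 = 0
¬¬p = ¬0 = 1
¬¬¬p = ¬1 = 0
p ⊃ ¬¬¬p = 1 ⊃ 0 = 0
This gives 0 ≠ 1.

No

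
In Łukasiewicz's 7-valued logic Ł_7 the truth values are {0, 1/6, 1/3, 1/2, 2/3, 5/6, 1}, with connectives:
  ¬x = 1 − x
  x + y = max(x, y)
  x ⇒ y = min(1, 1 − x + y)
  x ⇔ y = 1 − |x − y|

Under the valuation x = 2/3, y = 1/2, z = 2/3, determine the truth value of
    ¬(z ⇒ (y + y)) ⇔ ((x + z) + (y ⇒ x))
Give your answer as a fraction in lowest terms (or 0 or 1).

y + y = 1/2 + 1/2 = 1/2
z ⇒ (y + y) = 2/3 ⇒ 1/2 = 5/6
¬(z ⇒ (y + y)) = ¬5/6 = 1/6
x + z = 2/3 + 2/3 = 2/3
y ⇒ x = 1/2 ⇒ 2/3 = 1
(x + z) + (y ⇒ x) = 2/3 + 1 = 1
¬(z ⇒ (y + y)) ⇔ ((x + z) + (y ⇒ x)) = 1/6 ⇔ 1 = 1/6

1/6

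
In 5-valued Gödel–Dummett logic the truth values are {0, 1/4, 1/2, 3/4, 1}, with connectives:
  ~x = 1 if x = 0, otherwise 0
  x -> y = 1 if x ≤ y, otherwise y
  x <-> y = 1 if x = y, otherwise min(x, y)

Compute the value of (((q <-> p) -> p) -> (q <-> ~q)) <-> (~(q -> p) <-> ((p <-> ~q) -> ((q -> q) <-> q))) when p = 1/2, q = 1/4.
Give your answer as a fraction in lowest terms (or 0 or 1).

1

q <-> p = 1/4 <-> 1/2 = 1/4
(q <-> p) -> p = 1/4 -> 1/2 = 1
~q = ~1/4 = 0
q <-> ~q = 1/4 <-> 0 = 0
((q <-> p) -> p) -> (q <-> ~q) = 1 -> 0 = 0
q -> p = 1/4 -> 1/2 = 1
~(q -> p) = ~1 = 0
~q = ~1/4 = 0
p <-> ~q = 1/2 <-> 0 = 0
q -> q = 1/4 -> 1/4 = 1
(q -> q) <-> q = 1 <-> 1/4 = 1/4
(p <-> ~q) -> ((q -> q) <-> q) = 0 -> 1/4 = 1
~(q -> p) <-> ((p <-> ~q) -> ((q -> q) <-> q)) = 0 <-> 1 = 0
(((q <-> p) -> p) -> (q <-> ~q)) <-> (~(q -> p) <-> ((p <-> ~q) -> ((q -> q) <-> q))) = 0 <-> 0 = 1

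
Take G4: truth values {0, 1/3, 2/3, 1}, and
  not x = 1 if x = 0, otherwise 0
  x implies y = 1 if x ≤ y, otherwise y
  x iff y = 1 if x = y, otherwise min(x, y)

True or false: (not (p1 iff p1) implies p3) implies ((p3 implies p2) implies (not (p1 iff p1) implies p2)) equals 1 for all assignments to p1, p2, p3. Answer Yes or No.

At p1 = 2/3, p2 = 2/3, p3 = 0, for instance:
p1 iff p1 = 2/3 iff 2/3 = 1
not (p1 iff p1) = not 1 = 0
not (p1 iff p1) implies p3 = 0 implies 0 = 1
p3 implies p2 = 0 implies 2/3 = 1
not (p1 iff p1) implies p2 = 0 implies 2/3 = 1
(p3 implies p2) implies (not (p1 iff p1) implies p2) = 1 implies 1 = 1
(not (p1 iff p1) implies p3) implies ((p3 implies p2) implies (not (p1 iff p1) implies p2)) = 1 implies 1 = 1
and checking the remaining 63 assignments likewise gives ≥ 1 in every case.

Yes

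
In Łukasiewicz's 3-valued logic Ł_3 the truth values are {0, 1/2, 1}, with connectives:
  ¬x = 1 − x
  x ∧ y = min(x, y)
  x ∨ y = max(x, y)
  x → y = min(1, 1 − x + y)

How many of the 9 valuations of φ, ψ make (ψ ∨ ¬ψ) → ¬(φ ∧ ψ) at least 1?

φ = 0, ψ = 0 ↦ 1  ≥
φ = 0, ψ = 1/2 ↦ 1  ≥
φ = 0, ψ = 1 ↦ 1  ≥
φ = 1/2, ψ = 0 ↦ 1  ≥
φ = 1/2, ψ = 1/2 ↦ 1  ≥
φ = 1/2, ψ = 1 ↦ 1/2  <
φ = 1, ψ = 0 ↦ 1  ≥
φ = 1, ψ = 1/2 ↦ 1  ≥
φ = 1, ψ = 1 ↦ 0  <
So 7 of the 9 assignments meet the threshold.

7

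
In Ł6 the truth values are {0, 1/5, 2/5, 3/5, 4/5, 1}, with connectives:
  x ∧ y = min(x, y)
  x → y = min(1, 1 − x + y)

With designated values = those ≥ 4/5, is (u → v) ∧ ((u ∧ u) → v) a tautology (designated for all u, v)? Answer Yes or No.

Counterexample: take u = 2/5, v = 0.
u → v = 2/5 → 0 = 3/5
u ∧ u = 2/5 ∧ 2/5 = 2/5
(u ∧ u) → v = 2/5 → 0 = 3/5
(u → v) ∧ ((u ∧ u) → v) = 3/5 ∧ 3/5 = 3/5
This gives 3/5, which is below 4/5.

No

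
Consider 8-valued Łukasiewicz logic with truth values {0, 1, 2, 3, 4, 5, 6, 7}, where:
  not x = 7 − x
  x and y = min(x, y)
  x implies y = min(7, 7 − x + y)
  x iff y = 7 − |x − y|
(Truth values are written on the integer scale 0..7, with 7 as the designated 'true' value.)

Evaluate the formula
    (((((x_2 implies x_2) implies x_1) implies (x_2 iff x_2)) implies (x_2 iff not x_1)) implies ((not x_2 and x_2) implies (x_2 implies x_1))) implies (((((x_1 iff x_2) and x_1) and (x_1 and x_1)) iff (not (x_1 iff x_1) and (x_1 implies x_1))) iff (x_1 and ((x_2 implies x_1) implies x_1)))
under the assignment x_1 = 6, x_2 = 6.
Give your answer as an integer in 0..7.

2

x_2 implies x_2 = 6 implies 6 = 7
(x_2 implies x_2) implies x_1 = 7 implies 6 = 6
x_2 iff x_2 = 6 iff 6 = 7
((x_2 implies x_2) implies x_1) implies (x_2 iff x_2) = 6 implies 7 = 7
not x_1 = not 6 = 1
x_2 iff not x_1 = 6 iff 1 = 2
(((x_2 implies x_2) implies x_1) implies (x_2 iff x_2)) implies (x_2 iff not x_1) = 7 implies 2 = 2
not x_2 = not 6 = 1
not x_2 and x_2 = 1 and 6 = 1
x_2 implies x_1 = 6 implies 6 = 7
(not x_2 and x_2) implies (x_2 implies x_1) = 1 implies 7 = 7
((((x_2 implies x_2) implies x_1) implies (x_2 iff x_2)) implies (x_2 iff not x_1)) implies ((not x_2 and x_2) implies (x_2 implies x_1)) = 2 implies 7 = 7
x_1 iff x_2 = 6 iff 6 = 7
(x_1 iff x_2) and x_1 = 7 and 6 = 6
x_1 and x_1 = 6 and 6 = 6
((x_1 iff x_2) and x_1) and (x_1 and x_1) = 6 and 6 = 6
x_1 iff x_1 = 6 iff 6 = 7
not (x_1 iff x_1) = not 7 = 0
x_1 implies x_1 = 6 implies 6 = 7
not (x_1 iff x_1) and (x_1 implies x_1) = 0 and 7 = 0
(((x_1 iff x_2) and x_1) and (x_1 and x_1)) iff (not (x_1 iff x_1) and (x_1 implies x_1)) = 6 iff 0 = 1
x_2 implies x_1 = 6 implies 6 = 7
(x_2 implies x_1) implies x_1 = 7 implies 6 = 6
x_1 and ((x_2 implies x_1) implies x_1) = 6 and 6 = 6
((((x_1 iff x_2) and x_1) and (x_1 and x_1)) iff (not (x_1 iff x_1) and (x_1 implies x_1))) iff (x_1 and ((x_2 implies x_1) implies x_1)) = 1 iff 6 = 2
(((((x_2 implies x_2) implies x_1) implies (x_2 iff x_2)) implies (x_2 iff not x_1)) implies ((not x_2 and x_2) implies (x_2 implies x_1))) implies (((((x_1 iff x_2) and x_1) and (x_1 and x_1)) iff (not (x_1 iff x_1) and (x_1 implies x_1))) iff (x_1 and ((x_2 implies x_1) implies x_1))) = 7 implies 2 = 2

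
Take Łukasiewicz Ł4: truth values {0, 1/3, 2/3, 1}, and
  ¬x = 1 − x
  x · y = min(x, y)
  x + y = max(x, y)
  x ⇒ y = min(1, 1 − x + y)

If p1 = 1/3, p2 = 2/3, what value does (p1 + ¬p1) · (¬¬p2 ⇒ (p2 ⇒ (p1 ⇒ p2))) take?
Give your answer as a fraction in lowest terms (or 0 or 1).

2/3

¬p1 = ¬1/3 = 2/3
p1 + ¬p1 = 1/3 + 2/3 = 2/3
¬p2 = ¬2/3 = 1/3
¬¬p2 = ¬1/3 = 2/3
p1 ⇒ p2 = 1/3 ⇒ 2/3 = 1
p2 ⇒ (p1 ⇒ p2) = 2/3 ⇒ 1 = 1
¬¬p2 ⇒ (p2 ⇒ (p1 ⇒ p2)) = 2/3 ⇒ 1 = 1
(p1 + ¬p1) · (¬¬p2 ⇒ (p2 ⇒ (p1 ⇒ p2))) = 2/3 · 1 = 2/3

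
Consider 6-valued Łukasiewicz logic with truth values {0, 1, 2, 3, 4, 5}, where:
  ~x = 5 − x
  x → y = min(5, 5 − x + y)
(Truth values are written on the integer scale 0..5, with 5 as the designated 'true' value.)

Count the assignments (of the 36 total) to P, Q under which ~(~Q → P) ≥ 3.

6

value 5: 1 assignment (counts)
value 4: 2 assignments (counts)
value 3: 3 assignments (counts)
value 2: 4 assignments
value 1: 5 assignments
value 0: 21 assignments
So 6 of the 36 assignments meet the threshold.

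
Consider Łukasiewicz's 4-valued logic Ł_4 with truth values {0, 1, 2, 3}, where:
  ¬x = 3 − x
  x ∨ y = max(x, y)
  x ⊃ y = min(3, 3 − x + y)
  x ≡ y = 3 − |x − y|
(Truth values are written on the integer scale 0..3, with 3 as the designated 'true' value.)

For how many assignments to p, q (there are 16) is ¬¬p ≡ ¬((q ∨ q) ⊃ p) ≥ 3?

2

p = 0, q = 0 ↦ 3  ≥
p = 0, q = 1 ↦ 2  <
p = 0, q = 2 ↦ 1  <
p = 0, q = 3 ↦ 0  <
p = 1, q = 0 ↦ 2  <
p = 1, q = 1 ↦ 2  <
p = 1, q = 2 ↦ 3  ≥
p = 1, q = 3 ↦ 2  <
p = 2, q = 0 ↦ 1  <
p = 2, q = 1 ↦ 1  <
p = 2, q = 2 ↦ 1  <
p = 2, q = 3 ↦ 2  <
p = 3, q = 0 ↦ 0  <
p = 3, q = 1 ↦ 0  <
p = 3, q = 2 ↦ 0  <
p = 3, q = 3 ↦ 0  <
So 2 of the 16 assignments meet the threshold.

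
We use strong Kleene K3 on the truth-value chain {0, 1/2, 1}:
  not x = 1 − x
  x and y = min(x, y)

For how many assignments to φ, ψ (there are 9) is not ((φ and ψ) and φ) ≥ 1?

φ = 0, ψ = 0 ↦ 1  ≥
φ = 0, ψ = 1/2 ↦ 1  ≥
φ = 0, ψ = 1 ↦ 1  ≥
φ = 1/2, ψ = 0 ↦ 1  ≥
φ = 1/2, ψ = 1/2 ↦ 1/2  <
φ = 1/2, ψ = 1 ↦ 1/2  <
φ = 1, ψ = 0 ↦ 1  ≥
φ = 1, ψ = 1/2 ↦ 1/2  <
φ = 1, ψ = 1 ↦ 0  <
So 5 of the 9 assignments meet the threshold.

5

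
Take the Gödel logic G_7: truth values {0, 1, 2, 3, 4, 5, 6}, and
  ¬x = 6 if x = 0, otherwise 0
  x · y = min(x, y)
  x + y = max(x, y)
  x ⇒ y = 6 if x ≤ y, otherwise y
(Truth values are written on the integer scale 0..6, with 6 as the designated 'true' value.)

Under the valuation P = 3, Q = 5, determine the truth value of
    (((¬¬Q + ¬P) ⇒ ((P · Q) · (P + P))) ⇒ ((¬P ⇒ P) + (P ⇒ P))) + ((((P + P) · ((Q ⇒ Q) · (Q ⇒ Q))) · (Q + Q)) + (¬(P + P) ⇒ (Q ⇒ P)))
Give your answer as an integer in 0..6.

6

¬Q = ¬5 = 0
¬¬Q = ¬0 = 6
¬P = ¬3 = 0
¬¬Q + ¬P = 6 + 0 = 6
P · Q = 3 · 5 = 3
P + P = 3 + 3 = 3
(P · Q) · (P + P) = 3 · 3 = 3
(¬¬Q + ¬P) ⇒ ((P · Q) · (P + P)) = 6 ⇒ 3 = 3
¬P = ¬3 = 0
¬P ⇒ P = 0 ⇒ 3 = 6
P ⇒ P = 3 ⇒ 3 = 6
(¬P ⇒ P) + (P ⇒ P) = 6 + 6 = 6
((¬¬Q + ¬P) ⇒ ((P · Q) · (P + P))) ⇒ ((¬P ⇒ P) + (P ⇒ P)) = 3 ⇒ 6 = 6
P + P = 3 + 3 = 3
Q ⇒ Q = 5 ⇒ 5 = 6
Q ⇒ Q = 5 ⇒ 5 = 6
(Q ⇒ Q) · (Q ⇒ Q) = 6 · 6 = 6
(P + P) · ((Q ⇒ Q) · (Q ⇒ Q)) = 3 · 6 = 3
Q + Q = 5 + 5 = 5
((P + P) · ((Q ⇒ Q) · (Q ⇒ Q))) · (Q + Q) = 3 · 5 = 3
P + P = 3 + 3 = 3
¬(P + P) = ¬3 = 0
Q ⇒ P = 5 ⇒ 3 = 3
¬(P + P) ⇒ (Q ⇒ P) = 0 ⇒ 3 = 6
(((P + P) · ((Q ⇒ Q) · (Q ⇒ Q))) · (Q + Q)) + (¬(P + P) ⇒ (Q ⇒ P)) = 3 + 6 = 6
(((¬¬Q + ¬P) ⇒ ((P · Q) · (P + P))) ⇒ ((¬P ⇒ P) + (P ⇒ P))) + ((((P + P) · ((Q ⇒ Q) · (Q ⇒ Q))) · (Q + Q)) + (¬(P + P) ⇒ (Q ⇒ P))) = 6 + 6 = 6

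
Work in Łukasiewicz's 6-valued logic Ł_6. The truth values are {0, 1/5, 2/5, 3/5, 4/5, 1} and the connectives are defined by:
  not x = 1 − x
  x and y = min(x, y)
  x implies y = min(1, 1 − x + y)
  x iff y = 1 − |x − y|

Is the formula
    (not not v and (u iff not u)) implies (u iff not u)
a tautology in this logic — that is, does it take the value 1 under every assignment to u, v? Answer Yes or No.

Yes

At u = 4/5, v = 2/5, for instance:
not v = not 2/5 = 3/5
not not v = not 3/5 = 2/5
not u = not 4/5 = 1/5
u iff not u = 4/5 iff 1/5 = 2/5
not not v and (u iff not u) = 2/5 and 2/5 = 2/5
(not not v and (u iff not u)) implies (u iff not u) = 2/5 implies 2/5 = 1
and checking the remaining 35 assignments likewise gives ≥ 1 in every case.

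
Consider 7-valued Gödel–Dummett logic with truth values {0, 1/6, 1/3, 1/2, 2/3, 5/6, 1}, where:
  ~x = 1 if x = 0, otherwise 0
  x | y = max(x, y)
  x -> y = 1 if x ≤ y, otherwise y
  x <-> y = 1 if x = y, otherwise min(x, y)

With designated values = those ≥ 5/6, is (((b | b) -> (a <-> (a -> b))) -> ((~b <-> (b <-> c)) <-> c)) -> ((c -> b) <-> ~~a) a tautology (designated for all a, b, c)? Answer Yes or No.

No

Counterexample: take a = 0, b = 1/6, c = 0.
b | b = 1/6 | 1/6 = 1/6
a -> b = 0 -> 1/6 = 1
a <-> (a -> b) = 0 <-> 1 = 0
(b | b) -> (a <-> (a -> b)) = 1/6 -> 0 = 0
~b = ~1/6 = 0
b <-> c = 1/6 <-> 0 = 0
~b <-> (b <-> c) = 0 <-> 0 = 1
(~b <-> (b <-> c)) <-> c = 1 <-> 0 = 0
((b | b) -> (a <-> (a -> b))) -> ((~b <-> (b <-> c)) <-> c) = 0 -> 0 = 1
c -> b = 0 -> 1/6 = 1
~a = ~0 = 1
~~a = ~1 = 0
(c -> b) <-> ~~a = 1 <-> 0 = 0
(((b | b) -> (a <-> (a -> b))) -> ((~b <-> (b <-> c)) <-> c)) -> ((c -> b) <-> ~~a) = 1 -> 0 = 0
This gives 0, which is below 5/6.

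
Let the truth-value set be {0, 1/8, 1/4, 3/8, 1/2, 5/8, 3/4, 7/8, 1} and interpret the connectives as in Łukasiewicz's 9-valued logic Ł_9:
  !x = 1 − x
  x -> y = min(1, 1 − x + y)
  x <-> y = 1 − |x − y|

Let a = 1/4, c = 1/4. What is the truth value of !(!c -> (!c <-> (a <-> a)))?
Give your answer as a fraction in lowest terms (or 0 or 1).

0

!c = !1/4 = 3/4
!c = !1/4 = 3/4
a <-> a = 1/4 <-> 1/4 = 1
!c <-> (a <-> a) = 3/4 <-> 1 = 3/4
!c -> (!c <-> (a <-> a)) = 3/4 -> 3/4 = 1
!(!c -> (!c <-> (a <-> a))) = !1 = 0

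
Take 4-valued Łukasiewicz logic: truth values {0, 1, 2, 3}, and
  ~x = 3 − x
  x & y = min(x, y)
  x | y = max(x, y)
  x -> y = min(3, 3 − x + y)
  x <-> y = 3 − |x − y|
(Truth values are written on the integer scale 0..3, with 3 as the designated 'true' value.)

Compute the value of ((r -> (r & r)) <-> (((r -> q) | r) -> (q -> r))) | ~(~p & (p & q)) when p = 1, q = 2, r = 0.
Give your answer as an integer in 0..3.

r & r = 0 & 0 = 0
r -> (r & r) = 0 -> 0 = 3
r -> q = 0 -> 2 = 3
(r -> q) | r = 3 | 0 = 3
q -> r = 2 -> 0 = 1
((r -> q) | r) -> (q -> r) = 3 -> 1 = 1
(r -> (r & r)) <-> (((r -> q) | r) -> (q -> r)) = 3 <-> 1 = 1
~p = ~1 = 2
p & q = 1 & 2 = 1
~p & (p & q) = 2 & 1 = 1
~(~p & (p & q)) = ~1 = 2
((r -> (r & r)) <-> (((r -> q) | r) -> (q -> r))) | ~(~p & (p & q)) = 1 | 2 = 2

2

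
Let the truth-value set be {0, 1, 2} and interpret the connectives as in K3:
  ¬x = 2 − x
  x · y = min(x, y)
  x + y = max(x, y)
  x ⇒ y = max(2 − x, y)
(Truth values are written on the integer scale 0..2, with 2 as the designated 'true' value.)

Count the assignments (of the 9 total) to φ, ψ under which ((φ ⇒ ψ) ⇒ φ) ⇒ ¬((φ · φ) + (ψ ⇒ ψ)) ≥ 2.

φ = 0, ψ = 0 ↦ 2  ≥
φ = 0, ψ = 1 ↦ 2  ≥
φ = 0, ψ = 2 ↦ 2  ≥
φ = 1, ψ = 0 ↦ 1  <
φ = 1, ψ = 1 ↦ 1  <
φ = 1, ψ = 2 ↦ 1  <
φ = 2, ψ = 0 ↦ 0  <
φ = 2, ψ = 1 ↦ 0  <
φ = 2, ψ = 2 ↦ 0  <
So 3 of the 9 assignments meet the threshold.

3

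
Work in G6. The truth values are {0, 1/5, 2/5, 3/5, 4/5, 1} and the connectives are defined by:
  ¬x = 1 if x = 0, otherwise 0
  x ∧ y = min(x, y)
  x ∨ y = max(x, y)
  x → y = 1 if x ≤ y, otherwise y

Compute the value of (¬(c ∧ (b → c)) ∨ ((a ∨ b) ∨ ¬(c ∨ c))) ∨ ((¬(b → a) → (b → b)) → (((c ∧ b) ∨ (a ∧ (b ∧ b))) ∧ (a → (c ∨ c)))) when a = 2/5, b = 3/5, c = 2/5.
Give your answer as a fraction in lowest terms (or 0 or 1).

3/5

b → c = 3/5 → 2/5 = 2/5
c ∧ (b → c) = 2/5 ∧ 2/5 = 2/5
¬(c ∧ (b → c)) = ¬2/5 = 0
a ∨ b = 2/5 ∨ 3/5 = 3/5
c ∨ c = 2/5 ∨ 2/5 = 2/5
¬(c ∨ c) = ¬2/5 = 0
(a ∨ b) ∨ ¬(c ∨ c) = 3/5 ∨ 0 = 3/5
¬(c ∧ (b → c)) ∨ ((a ∨ b) ∨ ¬(c ∨ c)) = 0 ∨ 3/5 = 3/5
b → a = 3/5 → 2/5 = 2/5
¬(b → a) = ¬2/5 = 0
b → b = 3/5 → 3/5 = 1
¬(b → a) → (b → b) = 0 → 1 = 1
c ∧ b = 2/5 ∧ 3/5 = 2/5
b ∧ b = 3/5 ∧ 3/5 = 3/5
a ∧ (b ∧ b) = 2/5 ∧ 3/5 = 2/5
(c ∧ b) ∨ (a ∧ (b ∧ b)) = 2/5 ∨ 2/5 = 2/5
c ∨ c = 2/5 ∨ 2/5 = 2/5
a → (c ∨ c) = 2/5 → 2/5 = 1
((c ∧ b) ∨ (a ∧ (b ∧ b))) ∧ (a → (c ∨ c)) = 2/5 ∧ 1 = 2/5
(¬(b → a) → (b → b)) → (((c ∧ b) ∨ (a ∧ (b ∧ b))) ∧ (a → (c ∨ c))) = 1 → 2/5 = 2/5
(¬(c ∧ (b → c)) ∨ ((a ∨ b) ∨ ¬(c ∨ c))) ∨ ((¬(b → a) → (b → b)) → (((c ∧ b) ∨ (a ∧ (b ∧ b))) ∧ (a → (c ∨ c)))) = 3/5 ∨ 2/5 = 3/5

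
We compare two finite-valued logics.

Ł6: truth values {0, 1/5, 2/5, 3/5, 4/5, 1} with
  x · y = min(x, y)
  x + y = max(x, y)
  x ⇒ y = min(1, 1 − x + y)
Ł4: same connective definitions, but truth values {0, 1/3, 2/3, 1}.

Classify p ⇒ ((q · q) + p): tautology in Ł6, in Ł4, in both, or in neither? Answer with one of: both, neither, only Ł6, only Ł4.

both

In Ł6: every assignment gives 1 — tautology.
In Ł4: every assignment gives 1 — tautology.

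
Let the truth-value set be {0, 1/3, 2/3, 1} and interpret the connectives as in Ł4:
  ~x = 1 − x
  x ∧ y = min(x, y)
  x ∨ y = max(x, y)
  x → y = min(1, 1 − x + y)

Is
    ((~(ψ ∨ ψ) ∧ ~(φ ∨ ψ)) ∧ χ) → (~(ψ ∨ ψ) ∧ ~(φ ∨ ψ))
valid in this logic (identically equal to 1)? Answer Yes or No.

Yes

At φ = 1, ψ = 1/3, χ = 1, for instance:
ψ ∨ ψ = 1/3 ∨ 1/3 = 1/3
~(ψ ∨ ψ) = ~1/3 = 2/3
φ ∨ ψ = 1 ∨ 1/3 = 1
~(φ ∨ ψ) = ~1 = 0
~(ψ ∨ ψ) ∧ ~(φ ∨ ψ) = 2/3 ∧ 0 = 0
(~(ψ ∨ ψ) ∧ ~(φ ∨ ψ)) ∧ χ = 0 ∧ 1 = 0
((~(ψ ∨ ψ) ∧ ~(φ ∨ ψ)) ∧ χ) → (~(ψ ∨ ψ) ∧ ~(φ ∨ ψ)) = 0 → 0 = 1
and checking the remaining 63 assignments likewise gives ≥ 1 in every case.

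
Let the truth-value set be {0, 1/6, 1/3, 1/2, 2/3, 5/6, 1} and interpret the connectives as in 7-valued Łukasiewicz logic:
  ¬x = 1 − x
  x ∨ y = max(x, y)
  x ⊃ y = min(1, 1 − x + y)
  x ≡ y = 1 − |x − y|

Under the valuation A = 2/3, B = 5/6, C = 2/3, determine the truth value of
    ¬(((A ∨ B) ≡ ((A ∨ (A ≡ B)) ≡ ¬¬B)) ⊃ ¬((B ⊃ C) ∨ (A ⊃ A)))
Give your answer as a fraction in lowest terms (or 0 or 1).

A ∨ B = 2/3 ∨ 5/6 = 5/6
A ≡ B = 2/3 ≡ 5/6 = 5/6
A ∨ (A ≡ B) = 2/3 ∨ 5/6 = 5/6
¬B = ¬5/6 = 1/6
¬¬B = ¬1/6 = 5/6
(A ∨ (A ≡ B)) ≡ ¬¬B = 5/6 ≡ 5/6 = 1
(A ∨ B) ≡ ((A ∨ (A ≡ B)) ≡ ¬¬B) = 5/6 ≡ 1 = 5/6
B ⊃ C = 5/6 ⊃ 2/3 = 5/6
A ⊃ A = 2/3 ⊃ 2/3 = 1
(B ⊃ C) ∨ (A ⊃ A) = 5/6 ∨ 1 = 1
¬((B ⊃ C) ∨ (A ⊃ A)) = ¬1 = 0
((A ∨ B) ≡ ((A ∨ (A ≡ B)) ≡ ¬¬B)) ⊃ ¬((B ⊃ C) ∨ (A ⊃ A)) = 5/6 ⊃ 0 = 1/6
¬(((A ∨ B) ≡ ((A ∨ (A ≡ B)) ≡ ¬¬B)) ⊃ ¬((B ⊃ C) ∨ (A ⊃ A))) = ¬1/6 = 5/6

5/6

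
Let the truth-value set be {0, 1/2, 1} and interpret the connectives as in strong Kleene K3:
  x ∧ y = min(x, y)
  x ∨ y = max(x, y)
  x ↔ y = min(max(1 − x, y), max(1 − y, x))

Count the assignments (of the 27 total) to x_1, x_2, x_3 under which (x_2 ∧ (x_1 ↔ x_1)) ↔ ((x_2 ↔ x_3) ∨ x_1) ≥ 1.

value 1: 5 assignments (counts)
value 1/2: 16 assignments
value 0: 6 assignments
So 5 of the 27 assignments meet the threshold.

5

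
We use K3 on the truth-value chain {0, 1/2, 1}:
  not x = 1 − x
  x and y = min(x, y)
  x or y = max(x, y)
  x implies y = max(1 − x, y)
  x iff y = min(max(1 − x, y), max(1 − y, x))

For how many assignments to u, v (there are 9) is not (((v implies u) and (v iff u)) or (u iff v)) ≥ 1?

2

u = 0, v = 0 ↦ 0  <
u = 0, v = 1/2 ↦ 1/2  <
u = 0, v = 1 ↦ 1  ≥
u = 1/2, v = 0 ↦ 1/2  <
u = 1/2, v = 1/2 ↦ 1/2  <
u = 1/2, v = 1 ↦ 1/2  <
u = 1, v = 0 ↦ 1  ≥
u = 1, v = 1/2 ↦ 1/2  <
u = 1, v = 1 ↦ 0  <
So 2 of the 9 assignments meet the threshold.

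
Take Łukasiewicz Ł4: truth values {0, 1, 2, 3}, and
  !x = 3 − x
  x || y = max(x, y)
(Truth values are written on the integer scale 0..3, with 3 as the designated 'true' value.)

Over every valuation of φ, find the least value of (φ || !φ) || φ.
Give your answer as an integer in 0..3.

2

Take φ = 1:
!φ = !1 = 2
φ || !φ = 1 || 2 = 2
(φ || !φ) || φ = 2 || 1 = 2
No assignment yields a value below 2, so this is the minimum.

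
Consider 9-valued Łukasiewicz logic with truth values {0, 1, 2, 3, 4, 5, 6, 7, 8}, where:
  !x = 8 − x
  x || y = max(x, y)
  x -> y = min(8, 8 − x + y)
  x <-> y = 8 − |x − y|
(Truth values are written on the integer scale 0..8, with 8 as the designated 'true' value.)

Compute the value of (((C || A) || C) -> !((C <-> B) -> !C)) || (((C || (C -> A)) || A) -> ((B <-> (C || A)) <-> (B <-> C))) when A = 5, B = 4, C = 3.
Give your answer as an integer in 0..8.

8

C || A = 3 || 5 = 5
(C || A) || C = 5 || 3 = 5
C <-> B = 3 <-> 4 = 7
!C = !3 = 5
(C <-> B) -> !C = 7 -> 5 = 6
!((C <-> B) -> !C) = !6 = 2
((C || A) || C) -> !((C <-> B) -> !C) = 5 -> 2 = 5
C -> A = 3 -> 5 = 8
C || (C -> A) = 3 || 8 = 8
(C || (C -> A)) || A = 8 || 5 = 8
C || A = 3 || 5 = 5
B <-> (C || A) = 4 <-> 5 = 7
B <-> C = 4 <-> 3 = 7
(B <-> (C || A)) <-> (B <-> C) = 7 <-> 7 = 8
((C || (C -> A)) || A) -> ((B <-> (C || A)) <-> (B <-> C)) = 8 -> 8 = 8
(((C || A) || C) -> !((C <-> B) -> !C)) || (((C || (C -> A)) || A) -> ((B <-> (C || A)) <-> (B <-> C))) = 5 || 8 = 8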